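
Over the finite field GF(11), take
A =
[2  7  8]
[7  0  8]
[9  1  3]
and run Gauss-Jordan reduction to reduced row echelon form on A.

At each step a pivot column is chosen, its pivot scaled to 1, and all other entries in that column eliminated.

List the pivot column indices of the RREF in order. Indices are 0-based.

step 1: normalize row 0 (÷2) = (1, 9, 4)
  row 1: subtract 7×row0 = (0, 3, 2)
  row 2: subtract 9×row0 = (0, 8, 0)
step 2: normalize row 1 (÷3) = (0, 1, 8)
  row 0: subtract 9×row1 = (1, 0, 9)
  row 2: subtract 8×row1 = (0, 0, 2)
step 3: normalize row 2 (÷2) = (0, 0, 1)
  row 0: subtract 9×row2 = (1, 0, 0)
  row 1: subtract 8×row2 = (0, 1, 0)

pivot columns: 0, 1, 2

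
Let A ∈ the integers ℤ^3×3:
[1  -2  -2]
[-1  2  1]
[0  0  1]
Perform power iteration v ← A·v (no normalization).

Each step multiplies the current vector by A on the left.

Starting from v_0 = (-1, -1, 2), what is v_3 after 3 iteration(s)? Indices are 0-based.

v_0 = (-1, -1, 2).
v_1 = A·v_0 = (-3, 1, 2).
v_2 = A·v_1 = (-9, 7, 2).
v_3 = A·v_2 = (-27, 25, 2).

v_3 = (-27, 25, 2)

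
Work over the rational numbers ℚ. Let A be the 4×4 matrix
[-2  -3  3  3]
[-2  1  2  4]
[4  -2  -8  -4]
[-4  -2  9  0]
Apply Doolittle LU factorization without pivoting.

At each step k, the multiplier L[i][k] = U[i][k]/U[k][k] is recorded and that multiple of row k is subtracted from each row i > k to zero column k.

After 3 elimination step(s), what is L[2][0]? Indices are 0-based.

L[2][0] = -2

k=0: U[0][0]=-2
  eliminate (1,0): mult=1, new row 1: (0, 4, -1, 1); set L[1][0]=1
  eliminate (2,0): mult=-2, new row 2: (0, -8, -2, 2); set L[2][0]=-2
  eliminate (3,0): mult=2, new row 3: (0, 4, 3, -6); set L[3][0]=2
k=1: U[1][1]=4
  eliminate (2,1): mult=-2, new row 2: (0, 0, -4, 4); set L[2][1]=-2
  eliminate (3,1): mult=1, new row 3: (0, 0, 4, -7); set L[3][1]=1
k=2: U[2][2]=-4
  eliminate (3,2): mult=-1, new row 3: (0, 0, 0, -3); set L[3][2]=-1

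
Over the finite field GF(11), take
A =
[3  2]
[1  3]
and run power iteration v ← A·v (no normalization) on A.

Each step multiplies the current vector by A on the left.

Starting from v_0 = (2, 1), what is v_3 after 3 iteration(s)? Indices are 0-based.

v_3 = (5, 4)

v_0 = (2, 1).
v_1 = A·v_0 = (8, 5).
v_2 = A·v_1 = (1, 1).
v_3 = A·v_2 = (5, 4).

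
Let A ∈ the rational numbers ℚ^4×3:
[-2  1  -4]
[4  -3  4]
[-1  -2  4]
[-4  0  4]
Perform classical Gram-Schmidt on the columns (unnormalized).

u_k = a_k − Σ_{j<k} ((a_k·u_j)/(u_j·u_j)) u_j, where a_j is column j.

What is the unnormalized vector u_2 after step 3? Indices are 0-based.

Step 1: u_0 = a_0 = (-2, 4, -1, -4).
Step 2: u_1 = a_1 − (-12/37)·u_0 = (13/37, -63/37, -86/37, -48/37).
Step 3: u_2 = a_2 − (4/37)·u_0 − (-420/187)·u_1 = (-560/187, -48/187, -208/187, 284/187).

u_2 = (-560/187, -48/187, -208/187, 284/187)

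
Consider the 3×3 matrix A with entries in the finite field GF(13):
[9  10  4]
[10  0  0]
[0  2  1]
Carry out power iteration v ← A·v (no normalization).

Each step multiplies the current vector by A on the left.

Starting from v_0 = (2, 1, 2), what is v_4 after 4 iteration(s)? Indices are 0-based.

v_0 = (2, 1, 2).
v_1 = A·v_0 = (10, 7, 4).
v_2 = A·v_1 = (7, 9, 5).
v_3 = A·v_2 = (4, 5, 10).
v_4 = A·v_3 = (9, 1, 7).

v_4 = (9, 1, 7)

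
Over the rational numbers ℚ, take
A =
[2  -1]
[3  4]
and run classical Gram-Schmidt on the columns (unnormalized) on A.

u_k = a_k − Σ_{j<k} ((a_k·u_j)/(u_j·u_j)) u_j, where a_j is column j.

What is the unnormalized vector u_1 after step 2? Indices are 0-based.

u_1 = (-33/13, 22/13)

Step 1: u_0 = a_0 = (2, 3).
Step 2: u_1 = a_1 − (10/13)·u_0 = (-33/13, 22/13).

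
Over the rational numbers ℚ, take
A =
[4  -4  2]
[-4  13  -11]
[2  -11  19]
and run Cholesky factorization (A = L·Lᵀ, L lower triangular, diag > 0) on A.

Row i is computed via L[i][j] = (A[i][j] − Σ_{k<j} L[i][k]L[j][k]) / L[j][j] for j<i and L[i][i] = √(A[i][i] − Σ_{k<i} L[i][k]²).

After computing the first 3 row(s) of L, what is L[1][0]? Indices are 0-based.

Step 1: L[0][0] = √(4) = 2.
  L[1][0] = (-4) / L[0][0] = -2.
Step 2: L[1][1] = √(9) = 3.
  L[2][0] = (2) / L[0][0] = 1.
  L[2][1] = (-9) / L[1][1] = -3.
Step 3: L[2][2] = √(9) = 3.

L[1][0] = -2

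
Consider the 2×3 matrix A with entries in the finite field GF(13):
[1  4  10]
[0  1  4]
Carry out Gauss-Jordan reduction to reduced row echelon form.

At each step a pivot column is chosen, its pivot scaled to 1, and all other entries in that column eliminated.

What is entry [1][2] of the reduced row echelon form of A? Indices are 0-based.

[1] R0 /= 1  ⇒  (1, 4, 10)
[2] R1 /= 1  ⇒  (0, 1, 4)
     R0 -= 4·R1  ⇒  (1, 0, 7)

M[1][2] = 4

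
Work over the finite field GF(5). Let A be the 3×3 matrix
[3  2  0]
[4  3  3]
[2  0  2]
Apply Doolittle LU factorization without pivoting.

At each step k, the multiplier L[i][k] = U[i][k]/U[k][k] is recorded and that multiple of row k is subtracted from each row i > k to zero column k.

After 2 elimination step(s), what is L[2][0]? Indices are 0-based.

[col 0] pivot 3
  R1 -= 3*R0 → (0, 2, 3)  (L[1][0] := 3)
  R2 -= 4*R0 → (0, 2, 2)  (L[2][0] := 4)
[col 1] pivot 2
  R2 -= 1*R1 → (0, 0, 4)  (L[2][1] := 1)

L[2][0] = 4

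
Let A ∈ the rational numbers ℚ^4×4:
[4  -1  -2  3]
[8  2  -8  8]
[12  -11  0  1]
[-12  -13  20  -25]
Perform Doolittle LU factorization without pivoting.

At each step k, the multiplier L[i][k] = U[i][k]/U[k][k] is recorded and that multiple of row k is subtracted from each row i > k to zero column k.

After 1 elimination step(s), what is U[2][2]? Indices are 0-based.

k=0: U[0][0]=4
  eliminate (1,0): mult=2, new row 1: (0, 4, -4, 2); set L[1][0]=2
  eliminate (2,0): mult=3, new row 2: (0, -8, 6, -8); set L[2][0]=3
  eliminate (3,0): mult=-3, new row 3: (0, -16, 14, -16); set L[3][0]=-3

U[2][2] = 6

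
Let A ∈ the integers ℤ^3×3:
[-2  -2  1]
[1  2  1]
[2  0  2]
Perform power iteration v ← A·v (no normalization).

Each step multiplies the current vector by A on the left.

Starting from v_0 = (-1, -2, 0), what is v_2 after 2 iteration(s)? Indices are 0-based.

v_0 = (-1, -2, 0).
v_1 = A·v_0 = (6, -5, -2).
v_2 = A·v_1 = (-4, -6, 8).

v_2 = (-4, -6, 8)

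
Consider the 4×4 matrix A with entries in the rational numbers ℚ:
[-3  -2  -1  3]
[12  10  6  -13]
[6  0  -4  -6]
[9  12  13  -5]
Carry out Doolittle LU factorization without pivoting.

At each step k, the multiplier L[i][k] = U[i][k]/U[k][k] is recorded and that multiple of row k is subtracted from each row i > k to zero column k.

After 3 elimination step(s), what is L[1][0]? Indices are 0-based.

[col 0] pivot -3
  R1 -= -4*R0 → (0, 2, 2, -1)  (L[1][0] := -4)
  R2 -= -2*R0 → (0, -4, -6, 0)  (L[2][0] := -2)
  R3 -= -3*R0 → (0, 6, 10, 4)  (L[3][0] := -3)
[col 1] pivot 2
  R2 -= -2*R1 → (0, 0, -2, -2)  (L[2][1] := -2)
  R3 -= 3*R1 → (0, 0, 4, 7)  (L[3][1] := 3)
[col 2] pivot -2
  R3 -= -2*R2 → (0, 0, 0, 3)  (L[3][2] := -2)

L[1][0] = -4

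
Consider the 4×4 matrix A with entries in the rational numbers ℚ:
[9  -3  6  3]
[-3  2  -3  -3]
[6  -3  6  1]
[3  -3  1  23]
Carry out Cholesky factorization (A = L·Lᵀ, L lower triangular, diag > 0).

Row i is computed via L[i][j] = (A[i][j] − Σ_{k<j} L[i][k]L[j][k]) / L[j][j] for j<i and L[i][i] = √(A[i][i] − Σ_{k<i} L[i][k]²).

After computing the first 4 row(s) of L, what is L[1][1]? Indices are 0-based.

Step 1: L[0][0] = √(9) = 3.
  L[1][0] = (-3) / L[0][0] = -1.
Step 2: L[1][1] = √(1) = 1.
  L[2][0] = (6) / L[0][0] = 2.
  L[2][1] = (-1) / L[1][1] = -1.
Step 3: L[2][2] = √(1) = 1.
  L[3][0] = (3) / L[0][0] = 1.
  L[3][1] = (-2) / L[1][1] = -2.
  L[3][2] = (-3) / L[2][2] = -3.
Step 4: L[3][3] = √(9) = 3.

L[1][1] = 1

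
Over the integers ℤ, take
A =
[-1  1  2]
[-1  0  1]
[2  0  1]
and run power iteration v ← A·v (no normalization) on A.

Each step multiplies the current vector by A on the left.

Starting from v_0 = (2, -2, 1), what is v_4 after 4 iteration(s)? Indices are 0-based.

v_0 = (2, -2, 1).
v_1 = A·v_0 = (-2, -1, 5).
v_2 = A·v_1 = (11, 7, 1).
v_3 = A·v_2 = (-2, -10, 23).
v_4 = A·v_3 = (38, 25, 19).

v_4 = (38, 25, 19)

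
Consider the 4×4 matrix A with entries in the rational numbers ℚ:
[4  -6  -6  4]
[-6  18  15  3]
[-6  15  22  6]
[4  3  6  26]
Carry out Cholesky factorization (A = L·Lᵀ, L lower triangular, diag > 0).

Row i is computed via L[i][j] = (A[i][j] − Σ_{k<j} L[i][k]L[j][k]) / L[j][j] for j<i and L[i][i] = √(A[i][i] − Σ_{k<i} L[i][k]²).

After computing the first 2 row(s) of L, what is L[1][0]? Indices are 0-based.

L[1][0] = -3

Step 1: L[0][0] = √(4) = 2.
  L[1][0] = (-6) / L[0][0] = -3.
Step 2: L[1][1] = √(9) = 3.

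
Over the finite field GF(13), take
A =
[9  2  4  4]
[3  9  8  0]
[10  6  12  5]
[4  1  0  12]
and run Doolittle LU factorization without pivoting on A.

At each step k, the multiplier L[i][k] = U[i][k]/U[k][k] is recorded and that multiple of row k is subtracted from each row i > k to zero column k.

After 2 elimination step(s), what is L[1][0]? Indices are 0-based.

[col 0] pivot 9
  R1 -= 9*R0 → (0, 4, 11, 3)  (L[1][0] := 9)
  R2 -= 4*R0 → (0, 11, 9, 2)  (L[2][0] := 4)
  R3 -= 12*R0 → (0, 3, 4, 3)  (L[3][0] := 12)
[col 1] pivot 4
  R2 -= 6*R1 → (0, 0, 8, 10)  (L[2][1] := 6)
  R3 -= 4*R1 → (0, 0, 12, 4)  (L[3][1] := 4)

L[1][0] = 9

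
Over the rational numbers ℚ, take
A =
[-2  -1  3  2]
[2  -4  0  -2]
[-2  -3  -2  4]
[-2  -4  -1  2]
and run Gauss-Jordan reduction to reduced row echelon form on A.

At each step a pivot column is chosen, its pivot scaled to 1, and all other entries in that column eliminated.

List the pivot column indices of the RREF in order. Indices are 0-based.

[1] R0 /= -2  ⇒  (1, 1/2, -3/2, -1)
     R1 -= 2·R0  ⇒  (0, -5, 3, 0)
     R2 -= -2·R0  ⇒  (0, -2, -5, 2)
     R3 -= -2·R0  ⇒  (0, -3, -4, 0)
[2] R1 /= -5  ⇒  (0, 1, -3/5, 0)
     R0 -= 1/2·R1  ⇒  (1, 0, -6/5, -1)
     R2 -= -2·R1  ⇒  (0, 0, -31/5, 2)
     R3 -= -3·R1  ⇒  (0, 0, -29/5, 0)
[3] R2 /= -31/5  ⇒  (0, 0, 1, -10/31)
     R0 -= -6/5·R2  ⇒  (1, 0, 0, -43/31)
     R1 -= -3/5·R2  ⇒  (0, 1, 0, -6/31)
     R3 -= -29/5·R2  ⇒  (0, 0, 0, -58/31)
[4] R3 /= -58/31  ⇒  (0, 0, 0, 1)
     R0 -= -43/31·R3  ⇒  (1, 0, 0, 0)
     R1 -= -6/31·R3  ⇒  (0, 1, 0, 0)
     R2 -= -10/31·R3  ⇒  (0, 0, 1, 0)

pivot columns: 0, 1, 2, 3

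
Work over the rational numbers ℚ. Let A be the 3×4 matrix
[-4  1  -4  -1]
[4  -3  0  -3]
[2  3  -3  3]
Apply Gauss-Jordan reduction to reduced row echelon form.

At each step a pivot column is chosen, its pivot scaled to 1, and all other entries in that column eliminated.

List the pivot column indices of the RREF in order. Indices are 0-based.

step 1: normalize row 0 (÷-4) = (1, -1/4, 1, 1/4)
  row 1: subtract 4×row0 = (0, -2, -4, -4)
  row 2: subtract 2×row0 = (0, 7/2, -5, 5/2)
step 2: normalize row 1 (÷-2) = (0, 1, 2, 2)
  row 0: subtract -1/4×row1 = (1, 0, 3/2, 3/4)
  row 2: subtract 7/2×row1 = (0, 0, -12, -9/2)
step 3: normalize row 2 (÷-12) = (0, 0, 1, 3/8)
  row 0: subtract 3/2×row2 = (1, 0, 0, 3/16)
  row 1: subtract 2×row2 = (0, 1, 0, 5/4)

pivot columns: 0, 1, 2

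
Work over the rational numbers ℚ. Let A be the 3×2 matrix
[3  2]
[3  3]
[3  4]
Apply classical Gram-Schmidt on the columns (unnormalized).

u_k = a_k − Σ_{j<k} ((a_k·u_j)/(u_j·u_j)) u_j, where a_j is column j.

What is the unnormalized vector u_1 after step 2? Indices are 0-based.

u_1 = (-1, 0, 1)

Step 1: u_0 = a_0 = (3, 3, 3).
Step 2: u_1 = a_1 − (1)·u_0 = (-1, 0, 1).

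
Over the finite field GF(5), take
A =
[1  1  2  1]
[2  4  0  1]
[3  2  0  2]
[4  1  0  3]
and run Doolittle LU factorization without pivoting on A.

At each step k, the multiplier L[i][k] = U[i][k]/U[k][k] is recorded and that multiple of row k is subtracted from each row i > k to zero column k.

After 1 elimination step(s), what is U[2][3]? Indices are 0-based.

[col 0] pivot 1
  R1 -= 2*R0 → (0, 2, 1, 4)  (L[1][0] := 2)
  R2 -= 3*R0 → (0, 4, 4, 4)  (L[2][0] := 3)
  R3 -= 4*R0 → (0, 2, 2, 4)  (L[3][0] := 4)

U[2][3] = 4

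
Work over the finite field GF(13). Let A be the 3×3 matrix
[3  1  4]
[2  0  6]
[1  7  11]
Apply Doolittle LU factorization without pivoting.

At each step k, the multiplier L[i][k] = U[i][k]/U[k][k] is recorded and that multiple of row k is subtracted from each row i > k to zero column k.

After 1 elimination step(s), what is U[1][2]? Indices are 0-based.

U[1][2] = 12

[col 0] pivot 3
  R1 -= 5*R0 → (0, 8, 12)  (L[1][0] := 5)
  R2 -= 9*R0 → (0, 11, 1)  (L[2][0] := 9)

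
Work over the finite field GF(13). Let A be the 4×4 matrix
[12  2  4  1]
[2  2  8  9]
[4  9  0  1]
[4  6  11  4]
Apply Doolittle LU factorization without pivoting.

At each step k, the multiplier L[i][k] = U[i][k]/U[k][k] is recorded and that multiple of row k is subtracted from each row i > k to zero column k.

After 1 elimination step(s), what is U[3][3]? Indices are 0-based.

Step 1: pivot at (0,0) is 12.
  row1 ← row1 − (11)·row0  ⇒  L[1][0]=11, U row1=(0, 6, 3, 11)
  row2 ← row2 − (9)·row0  ⇒  L[2][0]=9, U row2=(0, 4, 3, 5)
  row3 ← row3 − (9)·row0  ⇒  L[3][0]=9, U row3=(0, 1, 1, 8)

U[3][3] = 8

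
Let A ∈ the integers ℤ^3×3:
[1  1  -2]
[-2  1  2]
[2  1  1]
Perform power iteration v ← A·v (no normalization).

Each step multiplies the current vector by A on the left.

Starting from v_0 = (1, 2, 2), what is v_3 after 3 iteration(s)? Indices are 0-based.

v_0 = (1, 2, 2).
v_1 = A·v_0 = (-1, 4, 6).
v_2 = A·v_1 = (-9, 18, 8).
v_3 = A·v_2 = (-7, 52, 8).

v_3 = (-7, 52, 8)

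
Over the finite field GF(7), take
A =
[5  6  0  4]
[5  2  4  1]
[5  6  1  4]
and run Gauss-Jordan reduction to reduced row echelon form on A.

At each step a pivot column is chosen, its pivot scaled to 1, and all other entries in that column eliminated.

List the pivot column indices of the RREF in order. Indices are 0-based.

pivot columns: 0, 1, 2

step 1: normalize row 0 (÷5) = (1, 4, 0, 5)
  row 1: subtract 5×row0 = (0, 3, 4, 4)
  row 2: subtract 5×row0 = (0, 0, 1, 0)
step 2: normalize row 1 (÷3) = (0, 1, 6, 6)
  row 0: subtract 4×row1 = (1, 0, 4, 2)
step 3: normalize row 2 (÷1) = (0, 0, 1, 0)
  row 0: subtract 4×row2 = (1, 0, 0, 2)
  row 1: subtract 6×row2 = (0, 1, 0, 6)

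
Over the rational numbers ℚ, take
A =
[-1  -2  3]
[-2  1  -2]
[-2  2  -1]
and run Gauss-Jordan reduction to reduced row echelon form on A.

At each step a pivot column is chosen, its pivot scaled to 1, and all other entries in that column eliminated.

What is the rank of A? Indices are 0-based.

rank = 3

[1] R0 /= -1  ⇒  (1, 2, -3)
     R1 -= -2·R0  ⇒  (0, 5, -8)
     R2 -= -2·R0  ⇒  (0, 6, -7)
[2] R1 /= 5  ⇒  (0, 1, -8/5)
     R0 -= 2·R1  ⇒  (1, 0, 1/5)
     R2 -= 6·R1  ⇒  (0, 0, 13/5)
[3] R2 /= 13/5  ⇒  (0, 0, 1)
     R0 -= 1/5·R2  ⇒  (1, 0, 0)
     R1 -= -8/5·R2  ⇒  (0, 1, 0)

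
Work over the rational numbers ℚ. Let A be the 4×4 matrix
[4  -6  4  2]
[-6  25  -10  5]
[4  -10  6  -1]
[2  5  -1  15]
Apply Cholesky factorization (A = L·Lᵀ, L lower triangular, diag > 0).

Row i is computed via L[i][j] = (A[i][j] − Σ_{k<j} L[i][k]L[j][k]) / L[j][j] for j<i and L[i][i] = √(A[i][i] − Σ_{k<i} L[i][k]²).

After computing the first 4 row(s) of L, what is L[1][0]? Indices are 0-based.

L[1][0] = -3

Step 1: L[0][0] = √(4) = 2.
  L[1][0] = (-6) / L[0][0] = -3.
Step 2: L[1][1] = √(16) = 4.
  L[2][0] = (4) / L[0][0] = 2.
  L[2][1] = (-4) / L[1][1] = -1.
Step 3: L[2][2] = √(1) = 1.
  L[3][0] = (2) / L[0][0] = 1.
  L[3][1] = (8) / L[1][1] = 2.
  L[3][2] = (-1) / L[2][2] = -1.
Step 4: L[3][3] = √(9) = 3.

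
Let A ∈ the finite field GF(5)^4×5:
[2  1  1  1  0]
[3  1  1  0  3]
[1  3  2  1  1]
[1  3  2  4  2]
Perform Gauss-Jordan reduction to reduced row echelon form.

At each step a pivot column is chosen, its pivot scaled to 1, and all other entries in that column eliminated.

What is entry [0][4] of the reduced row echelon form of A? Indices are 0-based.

[1] R0 /= 2  ⇒  (1, 3, 3, 3, 0)
     R1 -= 3·R0  ⇒  (0, 2, 2, 1, 3)
     R2 -= 1·R0  ⇒  (0, 0, 4, 3, 1)
     R3 -= 1·R0  ⇒  (0, 0, 4, 1, 2)
[2] R1 /= 2  ⇒  (0, 1, 1, 3, 4)
     R0 -= 3·R1  ⇒  (1, 0, 0, 4, 3)
[3] R2 /= 4  ⇒  (0, 0, 1, 2, 4)
     R1 -= 1·R2  ⇒  (0, 1, 0, 1, 0)
     R3 -= 4·R2  ⇒  (0, 0, 0, 3, 1)
[4] R3 /= 3  ⇒  (0, 0, 0, 1, 2)
     R0 -= 4·R3  ⇒  (1, 0, 0, 0, 0)
     R1 -= 1·R3  ⇒  (0, 1, 0, 0, 3)
     R2 -= 2·R3  ⇒  (0, 0, 1, 0, 0)

M[0][4] = 0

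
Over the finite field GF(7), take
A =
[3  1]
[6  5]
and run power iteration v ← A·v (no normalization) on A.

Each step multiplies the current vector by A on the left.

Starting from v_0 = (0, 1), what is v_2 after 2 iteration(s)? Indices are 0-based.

v_2 = (1, 3)

v_0 = (0, 1).
v_1 = A·v_0 = (1, 5).
v_2 = A·v_1 = (1, 3).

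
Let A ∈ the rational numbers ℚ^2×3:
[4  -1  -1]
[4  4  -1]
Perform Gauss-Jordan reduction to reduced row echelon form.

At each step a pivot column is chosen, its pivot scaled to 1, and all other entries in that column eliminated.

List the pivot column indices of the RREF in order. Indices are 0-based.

pivot columns: 0, 1

[1] R0 /= 4  ⇒  (1, -1/4, -1/4)
     R1 -= 4·R0  ⇒  (0, 5, 0)
[2] R1 /= 5  ⇒  (0, 1, 0)
     R0 -= -1/4·R1  ⇒  (1, 0, -1/4)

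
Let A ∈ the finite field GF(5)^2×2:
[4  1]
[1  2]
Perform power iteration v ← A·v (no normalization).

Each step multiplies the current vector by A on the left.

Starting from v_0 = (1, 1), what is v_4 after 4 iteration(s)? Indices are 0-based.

v_4 = (2, 3)

v_0 = (1, 1).
v_1 = A·v_0 = (0, 3).
v_2 = A·v_1 = (3, 1).
v_3 = A·v_2 = (3, 0).
v_4 = A·v_3 = (2, 3).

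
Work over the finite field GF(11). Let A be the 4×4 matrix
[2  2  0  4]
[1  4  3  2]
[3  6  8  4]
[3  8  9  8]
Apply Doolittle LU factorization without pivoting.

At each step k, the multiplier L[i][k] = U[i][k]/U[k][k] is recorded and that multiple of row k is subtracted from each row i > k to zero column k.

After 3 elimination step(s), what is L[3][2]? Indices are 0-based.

Step 1: pivot at (0,0) is 2.
  row1 ← row1 − (6)·row0  ⇒  L[1][0]=6, U row1=(0, 3, 3, 0)
  row2 ← row2 − (7)·row0  ⇒  L[2][0]=7, U row2=(0, 3, 8, 9)
  row3 ← row3 − (7)·row0  ⇒  L[3][0]=7, U row3=(0, 5, 9, 2)
Step 2: pivot at (1,1) is 3.
  row2 ← row2 − (1)·row1  ⇒  L[2][1]=1, U row2=(0, 0, 5, 9)
  row3 ← row3 − (9)·row1  ⇒  L[3][1]=9, U row3=(0, 0, 4, 2)
Step 3: pivot at (2,2) is 5.
  row3 ← row3 − (3)·row2  ⇒  L[3][2]=3, U row3=(0, 0, 0, 8)

L[3][2] = 3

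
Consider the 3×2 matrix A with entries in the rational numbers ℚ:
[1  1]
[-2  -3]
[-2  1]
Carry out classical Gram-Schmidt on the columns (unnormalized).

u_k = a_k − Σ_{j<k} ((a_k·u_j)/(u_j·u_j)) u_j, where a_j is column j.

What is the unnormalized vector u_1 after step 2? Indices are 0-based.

u_1 = (4/9, -17/9, 19/9)

Step 1: u_0 = a_0 = (1, -2, -2).
Step 2: u_1 = a_1 − (5/9)·u_0 = (4/9, -17/9, 19/9).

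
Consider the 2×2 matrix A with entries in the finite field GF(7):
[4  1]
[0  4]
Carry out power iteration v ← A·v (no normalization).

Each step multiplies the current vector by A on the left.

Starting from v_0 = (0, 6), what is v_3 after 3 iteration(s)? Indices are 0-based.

v_0 = (0, 6).
v_1 = A·v_0 = (6, 3).
v_2 = A·v_1 = (6, 5).
v_3 = A·v_2 = (1, 6).

v_3 = (1, 6)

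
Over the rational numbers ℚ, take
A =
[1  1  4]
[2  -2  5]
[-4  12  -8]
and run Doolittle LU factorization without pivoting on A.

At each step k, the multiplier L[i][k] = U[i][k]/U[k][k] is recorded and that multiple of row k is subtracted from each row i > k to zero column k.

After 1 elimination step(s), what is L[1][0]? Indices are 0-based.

k=0: U[0][0]=1
  eliminate (1,0): mult=2, new row 1: (0, -4, -3); set L[1][0]=2
  eliminate (2,0): mult=-4, new row 2: (0, 16, 8); set L[2][0]=-4

L[1][0] = 2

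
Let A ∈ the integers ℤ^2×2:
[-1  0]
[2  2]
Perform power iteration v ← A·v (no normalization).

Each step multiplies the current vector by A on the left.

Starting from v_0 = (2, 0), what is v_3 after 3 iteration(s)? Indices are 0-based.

v_3 = (-2, 12)

v_0 = (2, 0).
v_1 = A·v_0 = (-2, 4).
v_2 = A·v_1 = (2, 4).
v_3 = A·v_2 = (-2, 12).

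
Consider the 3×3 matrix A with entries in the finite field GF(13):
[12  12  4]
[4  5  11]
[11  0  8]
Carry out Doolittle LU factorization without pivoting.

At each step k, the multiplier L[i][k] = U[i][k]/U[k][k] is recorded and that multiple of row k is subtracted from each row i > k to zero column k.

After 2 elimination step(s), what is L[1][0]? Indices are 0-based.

k=0: U[0][0]=12
  eliminate (1,0): mult=9, new row 1: (0, 1, 1); set L[1][0]=9
  eliminate (2,0): mult=2, new row 2: (0, 2, 0); set L[2][0]=2
k=1: U[1][1]=1
  eliminate (2,1): mult=2, new row 2: (0, 0, 11); set L[2][1]=2

L[1][0] = 9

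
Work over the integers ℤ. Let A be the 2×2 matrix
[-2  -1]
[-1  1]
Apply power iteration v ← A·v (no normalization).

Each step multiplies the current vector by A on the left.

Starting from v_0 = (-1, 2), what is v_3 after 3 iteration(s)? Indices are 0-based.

v_3 = (3, 6)

v_0 = (-1, 2).
v_1 = A·v_0 = (0, 3).
v_2 = A·v_1 = (-3, 3).
v_3 = A·v_2 = (3, 6).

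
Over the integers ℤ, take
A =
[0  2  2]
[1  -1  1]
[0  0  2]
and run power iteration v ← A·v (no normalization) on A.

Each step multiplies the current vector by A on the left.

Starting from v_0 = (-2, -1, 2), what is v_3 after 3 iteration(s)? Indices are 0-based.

v_0 = (-2, -1, 2).
v_1 = A·v_0 = (2, 1, 4).
v_2 = A·v_1 = (10, 5, 8).
v_3 = A·v_2 = (26, 13, 16).

v_3 = (26, 13, 16)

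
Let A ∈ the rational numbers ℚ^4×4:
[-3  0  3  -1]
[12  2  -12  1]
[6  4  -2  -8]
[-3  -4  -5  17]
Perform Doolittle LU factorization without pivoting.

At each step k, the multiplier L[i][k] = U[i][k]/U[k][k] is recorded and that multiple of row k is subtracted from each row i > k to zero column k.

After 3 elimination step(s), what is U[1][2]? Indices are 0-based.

k=0: U[0][0]=-3
  eliminate (1,0): mult=-4, new row 1: (0, 2, 0, -3); set L[1][0]=-4
  eliminate (2,0): mult=-2, new row 2: (0, 4, 4, -10); set L[2][0]=-2
  eliminate (3,0): mult=1, new row 3: (0, -4, -8, 18); set L[3][0]=1
k=1: U[1][1]=2
  eliminate (2,1): mult=2, new row 2: (0, 0, 4, -4); set L[2][1]=2
  eliminate (3,1): mult=-2, new row 3: (0, 0, -8, 12); set L[3][1]=-2
k=2: U[2][2]=4
  eliminate (3,2): mult=-2, new row 3: (0, 0, 0, 4); set L[3][2]=-2

U[1][2] = 0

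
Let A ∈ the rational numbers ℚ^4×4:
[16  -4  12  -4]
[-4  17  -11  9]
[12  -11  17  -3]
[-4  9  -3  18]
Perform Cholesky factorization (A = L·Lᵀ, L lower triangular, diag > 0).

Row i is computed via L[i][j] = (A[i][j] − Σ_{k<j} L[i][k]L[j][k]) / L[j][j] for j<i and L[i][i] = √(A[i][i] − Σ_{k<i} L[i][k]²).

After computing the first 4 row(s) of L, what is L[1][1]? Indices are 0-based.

L[1][1] = 4

Step 1: L[0][0] = √(16) = 4.
  L[1][0] = (-4) / L[0][0] = -1.
Step 2: L[1][1] = √(16) = 4.
  L[2][0] = (12) / L[0][0] = 3.
  L[2][1] = (-8) / L[1][1] = -2.
Step 3: L[2][2] = √(4) = 2.
  L[3][0] = (-4) / L[0][0] = -1.
  L[3][1] = (8) / L[1][1] = 2.
  L[3][2] = (4) / L[2][2] = 2.
Step 4: L[3][3] = √(9) = 3.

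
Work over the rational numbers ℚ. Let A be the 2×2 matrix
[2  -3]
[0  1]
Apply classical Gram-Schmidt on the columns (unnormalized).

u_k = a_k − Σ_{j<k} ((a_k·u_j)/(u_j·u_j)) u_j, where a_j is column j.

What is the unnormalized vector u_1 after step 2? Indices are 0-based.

Step 1: u_0 = a_0 = (2, 0).
Step 2: u_1 = a_1 − (-3/2)·u_0 = (0, 1).

u_1 = (0, 1)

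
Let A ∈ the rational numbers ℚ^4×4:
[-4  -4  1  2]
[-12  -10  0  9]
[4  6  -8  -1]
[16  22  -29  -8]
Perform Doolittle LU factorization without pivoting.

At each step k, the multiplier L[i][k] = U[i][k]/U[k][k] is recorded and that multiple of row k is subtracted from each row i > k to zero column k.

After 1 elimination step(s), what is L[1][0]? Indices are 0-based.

L[1][0] = 3

k=0: U[0][0]=-4
  eliminate (1,0): mult=3, new row 1: (0, 2, -3, 3); set L[1][0]=3
  eliminate (2,0): mult=-1, new row 2: (0, 2, -7, 1); set L[2][0]=-1
  eliminate (3,0): mult=-4, new row 3: (0, 6, -25, 0); set L[3][0]=-4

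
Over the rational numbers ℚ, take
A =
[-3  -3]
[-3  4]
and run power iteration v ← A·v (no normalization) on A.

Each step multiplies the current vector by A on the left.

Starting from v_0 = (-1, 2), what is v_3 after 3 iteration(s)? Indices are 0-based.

v_0 = (-1, 2).
v_1 = A·v_0 = (-3, 11).
v_2 = A·v_1 = (-24, 53).
v_3 = A·v_2 = (-87, 284).

v_3 = (-87, 284)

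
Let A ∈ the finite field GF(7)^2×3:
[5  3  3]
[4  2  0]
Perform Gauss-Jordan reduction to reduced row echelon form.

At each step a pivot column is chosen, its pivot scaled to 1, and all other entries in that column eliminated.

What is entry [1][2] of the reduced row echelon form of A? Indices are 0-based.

[1] R0 /= 5  ⇒  (1, 2, 2)
     R1 -= 4·R0  ⇒  (0, 1, 6)
[2] R1 /= 1  ⇒  (0, 1, 6)
     R0 -= 2·R1  ⇒  (1, 0, 4)

M[1][2] = 6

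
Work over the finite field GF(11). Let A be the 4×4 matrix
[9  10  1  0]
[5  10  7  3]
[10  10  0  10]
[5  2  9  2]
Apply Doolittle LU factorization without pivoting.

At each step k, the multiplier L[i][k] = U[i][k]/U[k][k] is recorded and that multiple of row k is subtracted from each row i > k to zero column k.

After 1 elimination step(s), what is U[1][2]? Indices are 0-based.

U[1][2] = 4

[col 0] pivot 9
  R1 -= 3*R0 → (0, 2, 4, 3)  (L[1][0] := 3)
  R2 -= 6*R0 → (0, 5, 5, 10)  (L[2][0] := 6)
  R3 -= 3*R0 → (0, 5, 6, 2)  (L[3][0] := 3)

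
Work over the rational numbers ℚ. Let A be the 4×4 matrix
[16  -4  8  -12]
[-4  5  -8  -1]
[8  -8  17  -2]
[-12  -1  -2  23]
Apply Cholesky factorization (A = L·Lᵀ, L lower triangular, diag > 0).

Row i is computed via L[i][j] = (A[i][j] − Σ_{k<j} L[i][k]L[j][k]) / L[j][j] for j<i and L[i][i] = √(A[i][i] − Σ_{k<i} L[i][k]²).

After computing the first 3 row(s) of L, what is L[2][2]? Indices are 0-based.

L[2][2] = 2

Step 1: L[0][0] = √(16) = 4.
  L[1][0] = (-4) / L[0][0] = -1.
Step 2: L[1][1] = √(4) = 2.
  L[2][0] = (8) / L[0][0] = 2.
  L[2][1] = (-6) / L[1][1] = -3.
Step 3: L[2][2] = √(4) = 2.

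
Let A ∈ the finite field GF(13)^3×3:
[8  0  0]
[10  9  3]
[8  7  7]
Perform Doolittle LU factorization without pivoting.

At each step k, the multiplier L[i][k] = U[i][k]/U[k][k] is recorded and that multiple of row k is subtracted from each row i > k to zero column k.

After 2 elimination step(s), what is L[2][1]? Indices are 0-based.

Step 1: pivot at (0,0) is 8.
  row1 ← row1 − (11)·row0  ⇒  L[1][0]=11, U row1=(0, 9, 3)
  row2 ← row2 − (1)·row0  ⇒  L[2][0]=1, U row2=(0, 7, 7)
Step 2: pivot at (1,1) is 9.
  row2 ← row2 − (8)·row1  ⇒  L[2][1]=8, U row2=(0, 0, 9)

L[2][1] = 8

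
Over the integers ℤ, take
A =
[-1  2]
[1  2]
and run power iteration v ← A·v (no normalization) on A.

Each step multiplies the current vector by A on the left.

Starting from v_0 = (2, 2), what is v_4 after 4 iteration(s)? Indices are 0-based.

v_0 = (2, 2).
v_1 = A·v_0 = (2, 6).
v_2 = A·v_1 = (10, 14).
v_3 = A·v_2 = (18, 38).
v_4 = A·v_3 = (58, 94).

v_4 = (58, 94)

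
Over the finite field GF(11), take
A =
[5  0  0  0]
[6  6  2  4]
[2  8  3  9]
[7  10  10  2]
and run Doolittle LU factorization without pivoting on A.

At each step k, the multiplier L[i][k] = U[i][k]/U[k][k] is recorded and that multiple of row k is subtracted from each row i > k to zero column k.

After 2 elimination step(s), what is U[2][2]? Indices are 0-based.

Step 1: pivot at (0,0) is 5.
  row1 ← row1 − (10)·row0  ⇒  L[1][0]=10, U row1=(0, 6, 2, 4)
  row2 ← row2 − (7)·row0  ⇒  L[2][0]=7, U row2=(0, 8, 3, 9)
  row3 ← row3 − (8)·row0  ⇒  L[3][0]=8, U row3=(0, 10, 10, 2)
Step 2: pivot at (1,1) is 6.
  row2 ← row2 − (5)·row1  ⇒  L[2][1]=5, U row2=(0, 0, 4, 0)
  row3 ← row3 − (9)·row1  ⇒  L[3][1]=9, U row3=(0, 0, 3, 10)

U[2][2] = 4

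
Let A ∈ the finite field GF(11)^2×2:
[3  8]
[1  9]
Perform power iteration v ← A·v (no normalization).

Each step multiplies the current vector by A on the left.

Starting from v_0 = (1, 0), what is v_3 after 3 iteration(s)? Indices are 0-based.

v_3 = (4, 4)

v_0 = (1, 0).
v_1 = A·v_0 = (3, 1).
v_2 = A·v_1 = (6, 1).
v_3 = A·v_2 = (4, 4).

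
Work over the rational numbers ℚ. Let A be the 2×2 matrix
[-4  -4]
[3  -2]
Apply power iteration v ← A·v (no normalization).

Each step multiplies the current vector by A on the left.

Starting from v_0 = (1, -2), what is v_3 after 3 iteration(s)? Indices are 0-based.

v_3 = (184, -128)

v_0 = (1, -2).
v_1 = A·v_0 = (4, 7).
v_2 = A·v_1 = (-44, -2).
v_3 = A·v_2 = (184, -128).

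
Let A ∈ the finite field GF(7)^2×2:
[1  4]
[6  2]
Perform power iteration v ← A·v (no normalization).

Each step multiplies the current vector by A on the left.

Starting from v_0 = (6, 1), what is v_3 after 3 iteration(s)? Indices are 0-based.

v_0 = (6, 1).
v_1 = A·v_0 = (3, 3).
v_2 = A·v_1 = (1, 3).
v_3 = A·v_2 = (6, 5).

v_3 = (6, 5)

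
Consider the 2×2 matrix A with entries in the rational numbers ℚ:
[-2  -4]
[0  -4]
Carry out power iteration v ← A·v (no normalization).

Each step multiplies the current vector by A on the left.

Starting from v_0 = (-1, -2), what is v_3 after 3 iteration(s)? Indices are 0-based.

v_0 = (-1, -2).
v_1 = A·v_0 = (10, 8).
v_2 = A·v_1 = (-52, -32).
v_3 = A·v_2 = (232, 128).

v_3 = (232, 128)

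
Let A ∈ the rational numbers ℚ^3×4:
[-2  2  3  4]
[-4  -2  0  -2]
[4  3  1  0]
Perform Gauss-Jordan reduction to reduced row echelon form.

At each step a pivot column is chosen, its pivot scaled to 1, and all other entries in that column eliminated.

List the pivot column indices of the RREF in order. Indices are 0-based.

step 1: normalize row 0 (÷-2) = (1, -1, -3/2, -2)
  row 1: subtract -4×row0 = (0, -6, -6, -10)
  row 2: subtract 4×row0 = (0, 7, 7, 8)
step 2: normalize row 1 (÷-6) = (0, 1, 1, 5/3)
  row 0: subtract -1×row1 = (1, 0, -1/2, -1/3)
  row 2: subtract 7×row1 = (0, 0, 0, -11/3)
skip col 2 (zero from row 2)
step 3: normalize row 2 (÷-11/3) = (0, 0, 0, 1)
  row 0: subtract -1/3×row2 = (1, 0, -1/2, 0)
  row 1: subtract 5/3×row2 = (0, 1, 1, 0)

pivot columns: 0, 1, 3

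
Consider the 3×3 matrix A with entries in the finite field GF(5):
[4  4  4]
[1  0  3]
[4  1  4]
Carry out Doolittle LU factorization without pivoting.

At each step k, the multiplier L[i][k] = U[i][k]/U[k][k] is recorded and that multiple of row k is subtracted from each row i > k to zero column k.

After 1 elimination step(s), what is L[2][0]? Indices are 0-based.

[col 0] pivot 4
  R1 -= 4*R0 → (0, 4, 2)  (L[1][0] := 4)
  R2 -= 1*R0 → (0, 2, 0)  (L[2][0] := 1)

L[2][0] = 1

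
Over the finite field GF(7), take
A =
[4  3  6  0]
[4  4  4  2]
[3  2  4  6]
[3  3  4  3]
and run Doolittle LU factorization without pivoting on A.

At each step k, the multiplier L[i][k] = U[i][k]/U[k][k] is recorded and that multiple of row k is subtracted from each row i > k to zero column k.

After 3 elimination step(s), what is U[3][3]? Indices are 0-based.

U[3][3] = 1

Step 1: pivot at (0,0) is 4.
  row1 ← row1 − (1)·row0  ⇒  L[1][0]=1, U row1=(0, 1, 5, 2)
  row2 ← row2 − (6)·row0  ⇒  L[2][0]=6, U row2=(0, 5, 3, 6)
  row3 ← row3 − (6)·row0  ⇒  L[3][0]=6, U row3=(0, 6, 3, 3)
Step 2: pivot at (1,1) is 1.
  row2 ← row2 − (5)·row1  ⇒  L[2][1]=5, U row2=(0, 0, 6, 3)
  row3 ← row3 − (6)·row1  ⇒  L[3][1]=6, U row3=(0, 0, 1, 5)
Step 3: pivot at (2,2) is 6.
  row3 ← row3 − (6)·row2  ⇒  L[3][2]=6, U row3=(0, 0, 0, 1)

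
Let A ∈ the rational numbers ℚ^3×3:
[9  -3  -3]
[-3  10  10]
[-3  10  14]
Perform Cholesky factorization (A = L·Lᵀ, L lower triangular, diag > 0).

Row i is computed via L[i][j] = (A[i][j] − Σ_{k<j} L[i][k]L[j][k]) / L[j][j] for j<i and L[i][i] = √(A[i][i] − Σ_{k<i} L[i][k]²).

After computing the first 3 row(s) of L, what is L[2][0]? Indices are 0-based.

L[2][0] = -1

Step 1: L[0][0] = √(9) = 3.
  L[1][0] = (-3) / L[0][0] = -1.
Step 2: L[1][1] = √(9) = 3.
  L[2][0] = (-3) / L[0][0] = -1.
  L[2][1] = (9) / L[1][1] = 3.
Step 3: L[2][2] = √(4) = 2.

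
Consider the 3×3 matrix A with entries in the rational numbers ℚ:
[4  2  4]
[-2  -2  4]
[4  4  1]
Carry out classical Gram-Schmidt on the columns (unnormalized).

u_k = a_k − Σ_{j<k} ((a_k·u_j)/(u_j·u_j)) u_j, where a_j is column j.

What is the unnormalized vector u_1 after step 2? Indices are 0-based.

u_1 = (-10/9, -4/9, 8/9)

Step 1: u_0 = a_0 = (4, -2, 4).
Step 2: u_1 = a_1 − (7/9)·u_0 = (-10/9, -4/9, 8/9).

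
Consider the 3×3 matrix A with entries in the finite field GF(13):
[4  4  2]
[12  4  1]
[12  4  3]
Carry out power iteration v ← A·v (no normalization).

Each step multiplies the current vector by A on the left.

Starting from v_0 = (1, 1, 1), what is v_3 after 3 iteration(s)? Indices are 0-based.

v_0 = (1, 1, 1).
v_1 = A·v_0 = (10, 4, 6).
v_2 = A·v_1 = (3, 12, 11).
v_3 = A·v_2 = (4, 4, 0).

v_3 = (4, 4, 0)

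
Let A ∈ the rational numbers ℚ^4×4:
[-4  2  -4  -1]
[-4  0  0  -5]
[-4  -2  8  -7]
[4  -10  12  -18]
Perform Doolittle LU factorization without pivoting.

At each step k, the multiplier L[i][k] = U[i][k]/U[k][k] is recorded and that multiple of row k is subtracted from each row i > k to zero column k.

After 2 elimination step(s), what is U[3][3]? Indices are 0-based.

[col 0] pivot -4
  R1 -= 1*R0 → (0, -2, 4, -4)  (L[1][0] := 1)
  R2 -= 1*R0 → (0, -4, 12, -6)  (L[2][0] := 1)
  R3 -= -1*R0 → (0, -8, 8, -19)  (L[3][0] := -1)
[col 1] pivot -2
  R2 -= 2*R1 → (0, 0, 4, 2)  (L[2][1] := 2)
  R3 -= 4*R1 → (0, 0, -8, -3)  (L[3][1] := 4)

U[3][3] = -3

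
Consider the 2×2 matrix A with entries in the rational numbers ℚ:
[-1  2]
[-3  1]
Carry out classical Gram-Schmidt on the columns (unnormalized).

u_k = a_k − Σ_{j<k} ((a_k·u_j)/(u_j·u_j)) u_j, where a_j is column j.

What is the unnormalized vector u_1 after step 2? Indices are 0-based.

Step 1: u_0 = a_0 = (-1, -3).
Step 2: u_1 = a_1 − (-1/2)·u_0 = (3/2, -1/2).

u_1 = (3/2, -1/2)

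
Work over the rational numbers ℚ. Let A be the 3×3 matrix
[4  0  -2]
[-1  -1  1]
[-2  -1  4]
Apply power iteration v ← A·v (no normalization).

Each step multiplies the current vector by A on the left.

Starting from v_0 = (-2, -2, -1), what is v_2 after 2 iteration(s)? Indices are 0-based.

v_0 = (-2, -2, -1).
v_1 = A·v_0 = (-6, 3, 2).
v_2 = A·v_1 = (-28, 5, 17).

v_2 = (-28, 5, 17)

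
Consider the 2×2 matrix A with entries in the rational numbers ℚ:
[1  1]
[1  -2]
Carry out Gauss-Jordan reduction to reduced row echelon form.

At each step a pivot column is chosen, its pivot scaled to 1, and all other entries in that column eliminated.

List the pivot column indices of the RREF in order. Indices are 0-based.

[1] R0 /= 1  ⇒  (1, 1)
     R1 -= 1·R0  ⇒  (0, -3)
[2] R1 /= -3  ⇒  (0, 1)
     R0 -= 1·R1  ⇒  (1, 0)

pivot columns: 0, 1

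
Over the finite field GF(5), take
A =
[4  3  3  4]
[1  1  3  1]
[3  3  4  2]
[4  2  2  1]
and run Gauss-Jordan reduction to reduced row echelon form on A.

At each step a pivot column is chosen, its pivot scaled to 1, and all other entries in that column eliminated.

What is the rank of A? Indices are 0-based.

pivot(0,0)=4: scale R0 → (1, 2, 2, 1)
  clear (1,0): R1 −= (1)R0 → (0, 4, 1, 0)
  clear (2,0): R2 −= (3)R0 → (0, 2, 3, 4)
  clear (3,0): R3 −= (4)R0 → (0, 4, 4, 2)
pivot(1,1)=4: scale R1 → (0, 1, 4, 0)
  clear (0,1): R0 −= (2)R1 → (1, 0, 4, 1)
  clear (2,1): R2 −= (2)R1 → (0, 0, 0, 4)
  clear (3,1): R3 −= (4)R1 → (0, 0, 3, 2)
pivot(2,2): swap R2↔R3
pivot(2,2)=3: scale R2 → (0, 0, 1, 4)
  clear (0,2): R0 −= (4)R2 → (1, 0, 0, 0)
  clear (1,2): R1 −= (4)R2 → (0, 1, 0, 4)
pivot(3,3)=4: scale R3 → (0, 0, 0, 1)
  clear (1,3): R1 −= (4)R3 → (0, 1, 0, 0)
  clear (2,3): R2 −= (4)R3 → (0, 0, 1, 0)

rank = 4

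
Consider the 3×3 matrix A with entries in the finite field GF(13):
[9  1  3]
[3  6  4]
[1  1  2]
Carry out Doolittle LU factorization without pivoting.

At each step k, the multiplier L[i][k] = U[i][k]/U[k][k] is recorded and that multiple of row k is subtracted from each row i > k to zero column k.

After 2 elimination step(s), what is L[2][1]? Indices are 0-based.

L[2][1] = 5

k=0: U[0][0]=9
  eliminate (1,0): mult=9, new row 1: (0, 10, 3); set L[1][0]=9
  eliminate (2,0): mult=3, new row 2: (0, 11, 6); set L[2][0]=3
k=1: U[1][1]=10
  eliminate (2,1): mult=5, new row 2: (0, 0, 4); set L[2][1]=5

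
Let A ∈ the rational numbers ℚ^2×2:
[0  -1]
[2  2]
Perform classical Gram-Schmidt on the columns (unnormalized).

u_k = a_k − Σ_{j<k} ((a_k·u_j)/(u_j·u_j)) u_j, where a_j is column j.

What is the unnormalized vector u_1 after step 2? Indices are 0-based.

u_1 = (-1, 0)

Step 1: u_0 = a_0 = (0, 2).
Step 2: u_1 = a_1 − (1)·u_0 = (-1, 0).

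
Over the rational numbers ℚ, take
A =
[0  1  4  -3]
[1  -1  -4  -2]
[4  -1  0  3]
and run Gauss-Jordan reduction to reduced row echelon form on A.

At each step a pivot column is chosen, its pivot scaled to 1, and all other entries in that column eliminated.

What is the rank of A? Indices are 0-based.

[1] R0 <-> R1
[1] R0 /= 1  ⇒  (1, -1, -4, -2)
     R2 -= 4·R0  ⇒  (0, 3, 16, 11)
[2] R1 /= 1  ⇒  (0, 1, 4, -3)
     R0 -= -1·R1  ⇒  (1, 0, 0, -5)
     R2 -= 3·R1  ⇒  (0, 0, 4, 20)
[3] R2 /= 4  ⇒  (0, 0, 1, 5)
     R1 -= 4·R2  ⇒  (0, 1, 0, -23)

rank = 3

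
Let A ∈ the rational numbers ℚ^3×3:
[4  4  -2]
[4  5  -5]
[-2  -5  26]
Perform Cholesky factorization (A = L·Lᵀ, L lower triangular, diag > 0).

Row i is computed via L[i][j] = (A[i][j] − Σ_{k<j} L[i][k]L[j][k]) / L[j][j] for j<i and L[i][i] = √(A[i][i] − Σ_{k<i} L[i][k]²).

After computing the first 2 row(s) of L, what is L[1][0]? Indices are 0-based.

L[1][0] = 2

Step 1: L[0][0] = √(4) = 2.
  L[1][0] = (4) / L[0][0] = 2.
Step 2: L[1][1] = √(1) = 1.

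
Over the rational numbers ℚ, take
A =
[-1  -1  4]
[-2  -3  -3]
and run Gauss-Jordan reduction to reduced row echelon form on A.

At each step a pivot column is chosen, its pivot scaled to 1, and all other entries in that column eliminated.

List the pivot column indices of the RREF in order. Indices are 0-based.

pivot columns: 0, 1

step 1: normalize row 0 (÷-1) = (1, 1, -4)
  row 1: subtract -2×row0 = (0, -1, -11)
step 2: normalize row 1 (÷-1) = (0, 1, 11)
  row 0: subtract 1×row1 = (1, 0, -15)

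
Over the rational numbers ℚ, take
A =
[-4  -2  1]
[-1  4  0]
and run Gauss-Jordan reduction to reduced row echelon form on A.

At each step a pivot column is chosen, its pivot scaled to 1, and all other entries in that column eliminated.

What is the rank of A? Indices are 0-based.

rank = 2

[1] R0 /= -4  ⇒  (1, 1/2, -1/4)
     R1 -= -1·R0  ⇒  (0, 9/2, -1/4)
[2] R1 /= 9/2  ⇒  (0, 1, -1/18)
     R0 -= 1/2·R1  ⇒  (1, 0, -2/9)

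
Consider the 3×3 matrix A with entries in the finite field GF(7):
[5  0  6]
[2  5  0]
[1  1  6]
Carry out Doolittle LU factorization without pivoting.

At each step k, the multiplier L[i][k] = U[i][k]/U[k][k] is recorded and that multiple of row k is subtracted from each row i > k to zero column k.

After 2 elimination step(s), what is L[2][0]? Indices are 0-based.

L[2][0] = 3

Step 1: pivot at (0,0) is 5.
  row1 ← row1 − (6)·row0  ⇒  L[1][0]=6, U row1=(0, 5, 6)
  row2 ← row2 − (3)·row0  ⇒  L[2][0]=3, U row2=(0, 1, 2)
Step 2: pivot at (1,1) is 5.
  row2 ← row2 − (3)·row1  ⇒  L[2][1]=3, U row2=(0, 0, 5)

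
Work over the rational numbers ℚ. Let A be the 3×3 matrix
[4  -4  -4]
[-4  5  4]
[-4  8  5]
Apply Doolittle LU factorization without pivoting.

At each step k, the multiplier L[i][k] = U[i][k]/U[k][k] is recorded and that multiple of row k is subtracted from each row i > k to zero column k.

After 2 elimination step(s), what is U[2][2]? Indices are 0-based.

U[2][2] = 1

k=0: U[0][0]=4
  eliminate (1,0): mult=-1, new row 1: (0, 1, 0); set L[1][0]=-1
  eliminate (2,0): mult=-1, new row 2: (0, 4, 1); set L[2][0]=-1
k=1: U[1][1]=1
  eliminate (2,1): mult=4, new row 2: (0, 0, 1); set L[2][1]=4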